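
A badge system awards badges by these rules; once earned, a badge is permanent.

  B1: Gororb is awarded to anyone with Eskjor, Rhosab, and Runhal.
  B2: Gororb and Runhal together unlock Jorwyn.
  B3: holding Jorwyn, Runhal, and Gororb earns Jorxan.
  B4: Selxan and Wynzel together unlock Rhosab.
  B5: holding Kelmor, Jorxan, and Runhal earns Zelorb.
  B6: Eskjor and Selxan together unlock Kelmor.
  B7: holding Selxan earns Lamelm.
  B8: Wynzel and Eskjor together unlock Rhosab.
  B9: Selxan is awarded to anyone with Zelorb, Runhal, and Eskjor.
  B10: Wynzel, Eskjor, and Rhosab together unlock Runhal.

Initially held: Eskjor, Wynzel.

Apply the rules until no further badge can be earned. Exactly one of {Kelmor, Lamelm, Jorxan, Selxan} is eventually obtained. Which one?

With Wynzel and Eskjor, Rhosab is earned (B8).
With Wynzel, Eskjor, and Rhosab, Runhal is earned (B10).
With Eskjor, Rhosab, and Runhal, Gororb is earned (B1).
With Gororb and Runhal, Jorwyn is earned (B2).
With Jorwyn, Runhal, and Gororb, Jorxan is earned (B3).
Lamelm would need Selxan (B7), but Selxan is never earned. Selxan would need Zelorb, Runhal, and Eskjor (B9), but Zelorb is never earned. Kelmor would need Eskjor and Selxan (B6), but Selxan is never earned.

Jorxan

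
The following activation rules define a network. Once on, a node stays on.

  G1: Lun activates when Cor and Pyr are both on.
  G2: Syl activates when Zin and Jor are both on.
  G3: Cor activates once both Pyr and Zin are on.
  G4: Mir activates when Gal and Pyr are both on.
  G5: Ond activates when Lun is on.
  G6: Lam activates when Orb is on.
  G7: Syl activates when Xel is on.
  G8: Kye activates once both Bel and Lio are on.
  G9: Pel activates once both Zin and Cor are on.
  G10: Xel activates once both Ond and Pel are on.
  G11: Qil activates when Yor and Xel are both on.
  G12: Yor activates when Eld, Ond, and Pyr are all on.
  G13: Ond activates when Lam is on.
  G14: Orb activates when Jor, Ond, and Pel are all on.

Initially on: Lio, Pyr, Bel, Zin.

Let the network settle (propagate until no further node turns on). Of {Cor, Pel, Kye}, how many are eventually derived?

Bel and Lio are on, so Kye activates (G8).
G3: Pyr and Zin on → Cor on.
G9: Zin and Cor on → Pel on.
Cor: reached.
Pel: reached.
Kye: reached.
All 3 are reached.

3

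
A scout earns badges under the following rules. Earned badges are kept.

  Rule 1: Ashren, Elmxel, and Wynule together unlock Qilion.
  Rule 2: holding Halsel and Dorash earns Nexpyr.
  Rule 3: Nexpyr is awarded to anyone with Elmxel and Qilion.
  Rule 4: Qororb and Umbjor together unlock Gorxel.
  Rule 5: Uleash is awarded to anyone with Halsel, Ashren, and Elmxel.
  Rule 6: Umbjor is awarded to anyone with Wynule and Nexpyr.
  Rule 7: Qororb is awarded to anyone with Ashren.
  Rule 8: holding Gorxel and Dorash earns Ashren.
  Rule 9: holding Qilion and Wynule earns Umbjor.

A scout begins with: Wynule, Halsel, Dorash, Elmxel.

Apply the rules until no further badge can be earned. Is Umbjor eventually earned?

With Halsel and Dorash, Nexpyr is earned (Rule 2).
With Wynule and Nexpyr, Umbjor is earned (Rule 6).

Yes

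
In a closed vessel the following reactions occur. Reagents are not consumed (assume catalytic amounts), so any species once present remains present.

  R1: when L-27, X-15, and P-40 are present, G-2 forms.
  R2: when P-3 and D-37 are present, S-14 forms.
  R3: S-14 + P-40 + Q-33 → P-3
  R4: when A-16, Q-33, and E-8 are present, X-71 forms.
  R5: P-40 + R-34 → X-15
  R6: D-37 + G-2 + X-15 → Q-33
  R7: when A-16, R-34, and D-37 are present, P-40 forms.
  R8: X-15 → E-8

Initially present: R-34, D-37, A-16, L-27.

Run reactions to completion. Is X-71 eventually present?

A-16, R-34, and D-37 present → P-40 forms (R7).
P-40 and R-34 present → X-15 forms (R5).
L-27, X-15, and P-40 present → G-2 forms (R1).
X-15 present → E-8 forms (R8).
D-37, G-2, and X-15 present → Q-33 forms (R6).
A-16, Q-33, and E-8 present → X-71 forms (R4).

Yes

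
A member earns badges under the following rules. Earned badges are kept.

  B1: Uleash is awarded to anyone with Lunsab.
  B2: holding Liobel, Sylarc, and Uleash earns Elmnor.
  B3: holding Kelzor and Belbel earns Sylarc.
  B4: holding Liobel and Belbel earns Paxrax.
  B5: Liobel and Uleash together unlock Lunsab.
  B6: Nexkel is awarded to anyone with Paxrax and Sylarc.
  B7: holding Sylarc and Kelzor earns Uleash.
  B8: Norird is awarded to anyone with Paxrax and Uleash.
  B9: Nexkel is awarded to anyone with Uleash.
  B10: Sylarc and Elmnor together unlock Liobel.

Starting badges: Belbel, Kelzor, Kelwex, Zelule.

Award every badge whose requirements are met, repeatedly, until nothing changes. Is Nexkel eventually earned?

Yes

With Kelzor and Belbel, Sylarc is earned (B3).
With Sylarc and Kelzor, Uleash is earned (B7).
With Uleash, Nexkel is earned (B9).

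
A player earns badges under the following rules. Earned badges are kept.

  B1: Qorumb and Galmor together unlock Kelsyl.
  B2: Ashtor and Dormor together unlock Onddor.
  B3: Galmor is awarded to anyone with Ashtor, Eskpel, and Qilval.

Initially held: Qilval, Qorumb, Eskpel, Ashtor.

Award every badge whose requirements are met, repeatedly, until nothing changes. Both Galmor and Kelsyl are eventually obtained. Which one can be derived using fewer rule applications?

Galmor

Galmor: With Ashtor, Eskpel, and Qilval, Galmor is earned (B3). [1 rule application]
Kelsyl: With Ashtor, Eskpel, and Qilval, Galmor is earned (B3). With Qorumb and Galmor, Kelsyl is earned (B1). [2 rule applications]
Galmor needs fewer.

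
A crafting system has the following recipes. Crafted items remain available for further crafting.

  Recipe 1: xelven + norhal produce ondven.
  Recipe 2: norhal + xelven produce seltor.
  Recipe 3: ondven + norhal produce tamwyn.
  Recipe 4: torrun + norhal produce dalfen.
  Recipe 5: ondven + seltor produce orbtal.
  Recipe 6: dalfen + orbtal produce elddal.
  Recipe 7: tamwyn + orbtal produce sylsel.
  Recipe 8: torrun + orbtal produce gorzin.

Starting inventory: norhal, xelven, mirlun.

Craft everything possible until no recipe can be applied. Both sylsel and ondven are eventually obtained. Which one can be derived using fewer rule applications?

ondven

ondven: xelven + norhal → ondven (Recipe 1). [1 rule application]
sylsel: Using Recipe 1, xelven and norhal make ondven. norhal + xelven → seltor (Recipe 2). Using Recipe 3, ondven and norhal make tamwyn. ondven + seltor → orbtal (Recipe 5). tamwyn + orbtal → sylsel (Recipe 7). [5 rule applications]
ondven needs fewer.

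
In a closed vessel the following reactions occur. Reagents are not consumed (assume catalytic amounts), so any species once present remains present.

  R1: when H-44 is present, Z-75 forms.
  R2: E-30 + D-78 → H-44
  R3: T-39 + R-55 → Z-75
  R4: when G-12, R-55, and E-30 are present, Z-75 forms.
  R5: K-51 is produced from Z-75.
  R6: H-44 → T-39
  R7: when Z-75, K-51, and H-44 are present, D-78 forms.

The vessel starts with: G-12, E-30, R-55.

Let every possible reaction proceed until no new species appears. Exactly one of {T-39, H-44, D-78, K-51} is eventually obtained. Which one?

K-51

G-12, R-55, and E-30 present → Z-75 forms (R4).
Z-75 present → K-51 forms (R5).
D-78 would need Z-75, K-51, and H-44 (R7), but H-44 never forms. T-39 would need H-44 (R6), but H-44 never forms. H-44 would need E-30 and D-78 (R2), but D-78 never forms.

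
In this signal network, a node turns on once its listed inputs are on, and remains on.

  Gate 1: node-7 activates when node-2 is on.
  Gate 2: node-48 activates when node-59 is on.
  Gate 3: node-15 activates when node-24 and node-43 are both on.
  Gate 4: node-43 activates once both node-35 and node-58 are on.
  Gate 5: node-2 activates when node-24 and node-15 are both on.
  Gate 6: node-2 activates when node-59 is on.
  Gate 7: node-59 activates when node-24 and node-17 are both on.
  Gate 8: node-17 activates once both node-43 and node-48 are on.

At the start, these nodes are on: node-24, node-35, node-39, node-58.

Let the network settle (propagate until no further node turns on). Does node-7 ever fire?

Yes

Gate 4: node-35 and node-58 on → node-43 on.
Gate 3: node-24 and node-43 on → node-15 on.
Gate 5: node-24 and node-15 on → node-2 on.
Gate 1: node-2 on → node-7 on.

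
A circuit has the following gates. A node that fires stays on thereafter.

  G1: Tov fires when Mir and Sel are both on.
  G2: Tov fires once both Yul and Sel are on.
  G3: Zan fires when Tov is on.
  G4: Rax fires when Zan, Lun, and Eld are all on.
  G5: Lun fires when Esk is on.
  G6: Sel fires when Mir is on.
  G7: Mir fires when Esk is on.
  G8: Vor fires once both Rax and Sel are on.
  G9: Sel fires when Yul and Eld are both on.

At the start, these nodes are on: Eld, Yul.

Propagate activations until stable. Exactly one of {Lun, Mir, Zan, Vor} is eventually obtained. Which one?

Zan

G9: Yul and Eld on → Sel on.
G2: Yul and Sel on → Tov on.
G3: Tov on → Zan on.
Lun would need Esk (G5), but Esk never turns on. Vor would need Rax and Sel (G8), but Rax never turns on. Mir would need Esk (G7), but Esk never turns on.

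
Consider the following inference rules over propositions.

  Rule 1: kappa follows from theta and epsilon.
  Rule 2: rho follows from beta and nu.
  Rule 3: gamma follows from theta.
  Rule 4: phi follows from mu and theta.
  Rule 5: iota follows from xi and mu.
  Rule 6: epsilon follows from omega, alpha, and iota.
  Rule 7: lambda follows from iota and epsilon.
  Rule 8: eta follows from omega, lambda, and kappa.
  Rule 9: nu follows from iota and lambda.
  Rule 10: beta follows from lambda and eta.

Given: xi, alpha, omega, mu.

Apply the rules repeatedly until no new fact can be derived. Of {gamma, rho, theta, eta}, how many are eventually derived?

0

gamma would need theta (Rule 3), but theta is never established.
rho would need beta and nu (Rule 2), but beta is never established.
No rule produces theta, and it is not given.
eta would need omega, lambda, and kappa (Rule 8), but kappa is never established.
None of the 4 are reached.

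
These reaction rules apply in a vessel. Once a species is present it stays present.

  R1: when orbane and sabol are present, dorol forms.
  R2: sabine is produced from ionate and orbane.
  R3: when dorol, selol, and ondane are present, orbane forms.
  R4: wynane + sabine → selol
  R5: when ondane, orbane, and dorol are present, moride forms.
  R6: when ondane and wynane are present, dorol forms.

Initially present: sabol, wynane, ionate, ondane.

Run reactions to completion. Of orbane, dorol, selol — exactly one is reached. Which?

ondane and wynane present → dorol forms (R6).
selol would need wynane and sabine (R4), but sabine never forms. orbane would need dorol, selol, and ondane (R3), but selol never forms.

dorol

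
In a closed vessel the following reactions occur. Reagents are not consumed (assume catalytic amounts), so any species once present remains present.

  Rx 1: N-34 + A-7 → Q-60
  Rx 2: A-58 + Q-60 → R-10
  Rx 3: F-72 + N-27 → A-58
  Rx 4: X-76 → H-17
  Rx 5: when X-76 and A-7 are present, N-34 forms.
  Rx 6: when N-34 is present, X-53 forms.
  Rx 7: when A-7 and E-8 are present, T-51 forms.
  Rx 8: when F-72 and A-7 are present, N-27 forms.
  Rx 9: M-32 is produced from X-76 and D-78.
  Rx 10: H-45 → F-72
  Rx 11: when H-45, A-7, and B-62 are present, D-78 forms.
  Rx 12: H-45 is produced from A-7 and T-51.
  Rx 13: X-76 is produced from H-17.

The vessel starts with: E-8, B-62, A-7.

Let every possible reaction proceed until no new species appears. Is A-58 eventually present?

A-7 and E-8 present → T-51 forms (Rx 7).
A-7 and T-51 present → H-45 forms (Rx 12).
H-45 present → F-72 forms (Rx 10).
F-72 and A-7 present → N-27 forms (Rx 8).
F-72 and N-27 present → A-58 forms (Rx 3).

Yes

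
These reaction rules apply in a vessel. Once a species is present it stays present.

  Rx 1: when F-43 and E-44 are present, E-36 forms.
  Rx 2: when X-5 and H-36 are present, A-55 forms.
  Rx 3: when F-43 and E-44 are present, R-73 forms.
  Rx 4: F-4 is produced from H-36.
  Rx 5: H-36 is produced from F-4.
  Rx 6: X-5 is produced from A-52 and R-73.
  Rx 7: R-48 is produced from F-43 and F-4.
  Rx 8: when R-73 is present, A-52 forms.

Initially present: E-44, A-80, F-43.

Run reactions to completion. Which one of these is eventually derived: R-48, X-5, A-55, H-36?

X-5

F-43 and E-44 present → R-73 forms (Rx 3).
R-73 present → A-52 forms (Rx 8).
A-52 and R-73 present → X-5 forms (Rx 6).
H-36 would need F-4 (Rx 5), but F-4 never forms. R-48 would need F-43 and F-4 (Rx 7), but F-4 never forms. A-55 would need X-5 and H-36 (Rx 2), but H-36 never forms.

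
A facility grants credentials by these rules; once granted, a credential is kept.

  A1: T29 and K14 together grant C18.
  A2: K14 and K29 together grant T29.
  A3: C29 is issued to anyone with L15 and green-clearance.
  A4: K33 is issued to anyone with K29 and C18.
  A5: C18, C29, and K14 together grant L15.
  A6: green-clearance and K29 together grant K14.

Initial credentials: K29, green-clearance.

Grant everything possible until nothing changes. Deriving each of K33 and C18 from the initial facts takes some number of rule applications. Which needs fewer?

C18

C18: Holding green-clearance and K29 grants K14 (A6). Holding K14 and K29 grants T29 (A2). Holding T29 and K14 grants C18 (A1). [3 rule applications]
K33: Holding green-clearance and K29 grants K14 (A6). Holding K14 and K29 grants T29 (A2). Holding T29 and K14 grants C18 (A1). Holding K29 and C18 grants K33 (A4). [4 rule applications]
C18 needs fewer.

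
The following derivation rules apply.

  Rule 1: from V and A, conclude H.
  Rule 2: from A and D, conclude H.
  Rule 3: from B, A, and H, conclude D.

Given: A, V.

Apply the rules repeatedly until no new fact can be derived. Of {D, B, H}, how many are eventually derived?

1

From V and A, Rule 1 gives H.
D would need B, A, and H (Rule 3), but B is never established.
No rule produces B, and it is not given.
H: reached.
Reached: H — 1 of the 3.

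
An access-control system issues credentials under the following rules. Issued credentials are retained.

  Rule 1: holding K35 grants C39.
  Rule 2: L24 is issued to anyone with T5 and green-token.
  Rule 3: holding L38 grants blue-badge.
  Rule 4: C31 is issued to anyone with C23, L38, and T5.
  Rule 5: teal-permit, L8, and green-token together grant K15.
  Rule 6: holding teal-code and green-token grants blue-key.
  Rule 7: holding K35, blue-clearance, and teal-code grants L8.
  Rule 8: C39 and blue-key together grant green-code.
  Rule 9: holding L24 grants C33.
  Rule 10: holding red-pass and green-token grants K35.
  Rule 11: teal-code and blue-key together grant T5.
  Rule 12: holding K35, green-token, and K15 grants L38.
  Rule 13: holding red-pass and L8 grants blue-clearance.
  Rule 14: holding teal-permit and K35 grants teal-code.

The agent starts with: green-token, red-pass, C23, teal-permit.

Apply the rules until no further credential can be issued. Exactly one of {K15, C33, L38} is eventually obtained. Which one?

C33

Holding red-pass and green-token grants K35 (Rule 10).
Holding teal-permit and K35 grants teal-code (Rule 14).
Holding teal-code and green-token grants blue-key (Rule 6).
Holding teal-code and blue-key grants T5 (Rule 11).
Holding T5 and green-token grants L24 (Rule 2).
Holding L24 grants C33 (Rule 9).
K15 would need teal-permit, L8, and green-token (Rule 5), but L8 is never granted. L38 would need K35, green-token, and K15 (Rule 12), but K15 is never granted.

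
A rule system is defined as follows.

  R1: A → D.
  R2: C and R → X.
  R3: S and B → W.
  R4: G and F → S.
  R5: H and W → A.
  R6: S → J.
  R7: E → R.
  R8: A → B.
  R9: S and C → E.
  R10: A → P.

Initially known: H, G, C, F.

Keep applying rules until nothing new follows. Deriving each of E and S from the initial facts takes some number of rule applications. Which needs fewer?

S

S: G and F hold, so S follows (R4). [1 rule application]
E: From G and F, R4 gives S. S and C hold, so E follows (R9). [2 rule applications]
S needs fewer.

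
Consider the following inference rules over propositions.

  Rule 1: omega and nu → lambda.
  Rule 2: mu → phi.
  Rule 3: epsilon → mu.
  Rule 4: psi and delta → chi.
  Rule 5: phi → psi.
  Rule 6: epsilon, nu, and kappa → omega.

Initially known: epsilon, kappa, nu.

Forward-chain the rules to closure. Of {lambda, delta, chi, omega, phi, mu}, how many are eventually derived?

epsilon holds, so mu follows (Rule 3).
From epsilon, nu, and kappa, Rule 6 gives omega.
omega and nu hold, so lambda follows (Rule 1).
From mu, Rule 2 gives phi.
lambda: reached.
No rule produces delta, and it is not given.
chi would need psi and delta (Rule 4), but delta is never established.
omega: reached.
phi: reached.
mu: reached.
Reached: lambda, omega, phi, and mu — 4 of the 6.

4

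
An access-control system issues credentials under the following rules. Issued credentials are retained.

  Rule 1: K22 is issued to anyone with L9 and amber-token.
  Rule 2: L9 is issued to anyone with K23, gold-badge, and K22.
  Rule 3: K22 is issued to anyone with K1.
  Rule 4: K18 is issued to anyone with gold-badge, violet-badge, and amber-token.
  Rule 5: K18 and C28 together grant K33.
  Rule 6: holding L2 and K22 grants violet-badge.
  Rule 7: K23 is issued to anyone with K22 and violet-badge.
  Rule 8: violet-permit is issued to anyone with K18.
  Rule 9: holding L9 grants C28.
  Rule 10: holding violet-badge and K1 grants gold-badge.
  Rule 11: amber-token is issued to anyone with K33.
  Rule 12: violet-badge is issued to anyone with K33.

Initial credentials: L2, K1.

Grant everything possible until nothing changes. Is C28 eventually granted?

Holding K1 grants K22 (Rule 3).
Holding L2 and K22 grants violet-badge (Rule 6).
Holding K22 and violet-badge grants K23 (Rule 7).
Holding violet-badge and K1 grants gold-badge (Rule 10).
Holding K23, gold-badge, and K22 grants L9 (Rule 2).
Holding L9 grants C28 (Rule 9).

Yes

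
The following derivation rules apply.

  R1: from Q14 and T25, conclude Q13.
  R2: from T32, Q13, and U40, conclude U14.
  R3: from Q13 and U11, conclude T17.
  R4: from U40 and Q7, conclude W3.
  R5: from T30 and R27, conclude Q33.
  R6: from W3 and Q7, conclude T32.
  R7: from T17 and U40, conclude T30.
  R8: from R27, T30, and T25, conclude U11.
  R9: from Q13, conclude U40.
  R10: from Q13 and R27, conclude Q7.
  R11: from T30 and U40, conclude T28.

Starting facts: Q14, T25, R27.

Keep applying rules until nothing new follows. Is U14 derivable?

Yes

Q14 and T25 hold, so Q13 follows (R1).
Q13 holds, so U40 follows (R9).
From Q13 and R27, R10 gives Q7.
U40 and Q7 hold, so W3 follows (R4).
From W3 and Q7, R6 gives T32.
From T32, Q13, and U40, R2 gives U14.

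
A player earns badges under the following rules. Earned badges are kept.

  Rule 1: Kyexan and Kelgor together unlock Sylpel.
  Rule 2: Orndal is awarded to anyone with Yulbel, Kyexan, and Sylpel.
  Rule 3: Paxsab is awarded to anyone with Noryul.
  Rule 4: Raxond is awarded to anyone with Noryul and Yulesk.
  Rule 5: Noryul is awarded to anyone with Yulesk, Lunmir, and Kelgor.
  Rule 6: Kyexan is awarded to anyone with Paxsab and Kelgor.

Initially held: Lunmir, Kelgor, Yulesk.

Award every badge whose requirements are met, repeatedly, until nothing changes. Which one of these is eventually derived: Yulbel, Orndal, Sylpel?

Sylpel

With Yulesk, Lunmir, and Kelgor, Noryul is earned (Rule 5).
With Noryul, Paxsab is earned (Rule 3).
With Paxsab and Kelgor, Kyexan is earned (Rule 6).
With Kyexan and Kelgor, Sylpel is earned (Rule 1).
Orndal would need Yulbel, Kyexan, and Sylpel (Rule 2), but Yulbel is never earned. No rule produces Yulbel, and it is not given.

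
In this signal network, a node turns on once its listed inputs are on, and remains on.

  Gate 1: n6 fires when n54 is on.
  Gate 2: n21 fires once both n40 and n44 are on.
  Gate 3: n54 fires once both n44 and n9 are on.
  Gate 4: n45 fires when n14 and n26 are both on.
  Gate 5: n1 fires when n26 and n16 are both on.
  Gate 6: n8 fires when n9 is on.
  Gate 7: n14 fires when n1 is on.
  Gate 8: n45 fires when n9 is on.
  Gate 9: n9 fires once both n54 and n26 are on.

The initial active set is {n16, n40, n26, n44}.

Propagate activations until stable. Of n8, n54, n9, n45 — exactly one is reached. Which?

Gate 5: n26 and n16 on → n1 on.
Gate 7: n1 on → n14 on.
n14 and n26 are on, so n45 fires (Gate 4).
n54 would need n44 and n9 (Gate 3), but n9 never turns on. n8 would need n9 (Gate 6), but n9 never turns on. n9 would need n54 and n26 (Gate 9), but n54 never turns on.

n45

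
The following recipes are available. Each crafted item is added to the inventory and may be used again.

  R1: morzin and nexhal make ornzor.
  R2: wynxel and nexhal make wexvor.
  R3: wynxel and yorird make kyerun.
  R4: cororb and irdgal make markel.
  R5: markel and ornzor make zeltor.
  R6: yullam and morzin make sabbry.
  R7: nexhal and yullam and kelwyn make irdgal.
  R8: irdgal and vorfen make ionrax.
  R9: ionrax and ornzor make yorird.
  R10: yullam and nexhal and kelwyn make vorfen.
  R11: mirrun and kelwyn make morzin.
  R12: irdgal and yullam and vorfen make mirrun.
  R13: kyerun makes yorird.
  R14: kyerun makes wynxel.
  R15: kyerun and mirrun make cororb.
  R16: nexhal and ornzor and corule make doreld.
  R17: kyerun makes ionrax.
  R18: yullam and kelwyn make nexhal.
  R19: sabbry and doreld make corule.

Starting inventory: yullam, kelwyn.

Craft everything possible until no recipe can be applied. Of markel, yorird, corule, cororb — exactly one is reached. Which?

Using R18, yullam and kelwyn make nexhal.
Using R7, nexhal, yullam, and kelwyn make irdgal.
yullam and nexhal and kelwyn → vorfen (R10).
irdgal and yullam and vorfen → mirrun (R12).
Using R8, irdgal and vorfen make ionrax.
mirrun and kelwyn → morzin (R11).
morzin and nexhal → ornzor (R1).
Using R9, ionrax and ornzor make yorird.
markel would need cororb and irdgal (R4), but cororb is never obtained. corule would need sabbry and doreld (R19), but doreld is never obtained. cororb would need kyerun and mirrun (R15), but kyerun is never obtained.

yorird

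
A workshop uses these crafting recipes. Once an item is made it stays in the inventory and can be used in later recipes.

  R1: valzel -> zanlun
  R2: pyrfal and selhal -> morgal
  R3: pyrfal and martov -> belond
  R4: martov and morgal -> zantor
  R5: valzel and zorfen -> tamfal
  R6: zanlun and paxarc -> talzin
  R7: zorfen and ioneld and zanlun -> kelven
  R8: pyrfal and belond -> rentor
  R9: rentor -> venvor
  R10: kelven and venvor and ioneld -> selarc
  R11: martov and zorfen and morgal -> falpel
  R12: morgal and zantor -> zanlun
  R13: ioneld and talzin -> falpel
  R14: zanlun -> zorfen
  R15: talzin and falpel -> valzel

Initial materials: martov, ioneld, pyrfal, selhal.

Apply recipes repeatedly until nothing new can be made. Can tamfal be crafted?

No

tamfal would need valzel and zorfen (R5), but valzel is never obtained.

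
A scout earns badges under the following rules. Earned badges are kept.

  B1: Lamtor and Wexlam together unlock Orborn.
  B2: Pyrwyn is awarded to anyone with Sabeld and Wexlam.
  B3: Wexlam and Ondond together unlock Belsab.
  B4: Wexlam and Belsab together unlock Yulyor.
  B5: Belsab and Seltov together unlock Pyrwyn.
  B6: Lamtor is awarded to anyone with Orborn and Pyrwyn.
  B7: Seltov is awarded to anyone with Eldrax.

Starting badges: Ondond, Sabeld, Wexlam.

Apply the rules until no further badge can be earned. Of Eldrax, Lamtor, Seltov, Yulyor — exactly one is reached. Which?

With Wexlam and Ondond, Belsab is earned (B3).
With Wexlam and Belsab, Yulyor is earned (B4).
No rule produces Eldrax, and it is not given. Lamtor would need Orborn and Pyrwyn (B6), but Orborn is never earned. Seltov would need Eldrax (B7), but Eldrax is never earned.

Yulyor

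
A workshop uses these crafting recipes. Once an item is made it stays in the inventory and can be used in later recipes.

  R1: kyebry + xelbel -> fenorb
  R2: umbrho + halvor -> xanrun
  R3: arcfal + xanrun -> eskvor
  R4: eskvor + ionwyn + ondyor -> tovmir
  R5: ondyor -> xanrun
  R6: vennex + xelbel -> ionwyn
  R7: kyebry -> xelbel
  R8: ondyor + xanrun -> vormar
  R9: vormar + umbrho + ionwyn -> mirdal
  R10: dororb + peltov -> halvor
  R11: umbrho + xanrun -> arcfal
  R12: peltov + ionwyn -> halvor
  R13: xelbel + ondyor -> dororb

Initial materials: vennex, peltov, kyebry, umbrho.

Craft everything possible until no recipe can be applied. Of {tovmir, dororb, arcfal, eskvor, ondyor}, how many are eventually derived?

Using R7, kyebry makes xelbel.
Using R6, vennex and xelbel make ionwyn.
peltov + ionwyn -> halvor (R12).
umbrho + halvor -> xanrun (R2).
Using R11, umbrho and xanrun make arcfal.
Using R3, arcfal and xanrun make eskvor.
tovmir would need eskvor, ionwyn, and ondyor (R4), but ondyor is never obtained.
dororb would need xelbel and ondyor (R13), but ondyor is never obtained.
arcfal: reached.
eskvor: reached.
No rule produces ondyor, and it is not given.
Reached: arcfal and eskvor — 2 of the 5.

2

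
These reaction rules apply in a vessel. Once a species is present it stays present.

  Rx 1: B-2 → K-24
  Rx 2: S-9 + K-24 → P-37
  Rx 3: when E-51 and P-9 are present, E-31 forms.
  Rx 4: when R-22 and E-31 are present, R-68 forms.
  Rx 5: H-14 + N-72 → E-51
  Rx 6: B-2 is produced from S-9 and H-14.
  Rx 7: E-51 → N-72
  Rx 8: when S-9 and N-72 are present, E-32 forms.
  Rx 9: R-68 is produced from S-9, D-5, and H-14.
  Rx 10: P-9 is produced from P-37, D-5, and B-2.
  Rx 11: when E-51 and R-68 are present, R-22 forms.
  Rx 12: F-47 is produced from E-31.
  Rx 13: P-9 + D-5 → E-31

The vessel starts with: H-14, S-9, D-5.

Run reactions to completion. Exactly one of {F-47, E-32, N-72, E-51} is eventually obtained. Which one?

S-9 and H-14 present → B-2 forms (Rx 6).
B-2 present → K-24 forms (Rx 1).
S-9 and K-24 present → P-37 forms (Rx 2).
P-37, D-5, and B-2 present → P-9 forms (Rx 10).
P-9 and D-5 present → E-31 forms (Rx 13).
E-31 present → F-47 forms (Rx 12).
N-72 would need E-51 (Rx 7), but E-51 never forms. E-51 would need H-14 and N-72 (Rx 5), but N-72 never forms. E-32 would need S-9 and N-72 (Rx 8), but N-72 never forms.

F-47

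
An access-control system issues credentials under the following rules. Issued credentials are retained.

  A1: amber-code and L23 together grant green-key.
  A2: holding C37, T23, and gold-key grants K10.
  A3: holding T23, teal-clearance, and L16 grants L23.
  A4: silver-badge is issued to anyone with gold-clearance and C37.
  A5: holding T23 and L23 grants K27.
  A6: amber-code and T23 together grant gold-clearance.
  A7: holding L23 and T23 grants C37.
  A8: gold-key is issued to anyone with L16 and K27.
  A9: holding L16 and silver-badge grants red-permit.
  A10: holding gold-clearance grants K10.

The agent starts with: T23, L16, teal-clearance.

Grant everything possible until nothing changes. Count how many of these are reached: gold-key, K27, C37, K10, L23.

Holding T23, teal-clearance, and L16 grants L23 (A3).
Holding T23 and L23 grants K27 (A5).
Holding L23 and T23 grants C37 (A7).
Holding L16 and K27 grants gold-key (A8).
Holding C37, T23, and gold-key grants K10 (A2).
gold-key: reached.
K27: reached.
C37: reached.
K10: reached.
L23: reached.
All 5 are reached.

5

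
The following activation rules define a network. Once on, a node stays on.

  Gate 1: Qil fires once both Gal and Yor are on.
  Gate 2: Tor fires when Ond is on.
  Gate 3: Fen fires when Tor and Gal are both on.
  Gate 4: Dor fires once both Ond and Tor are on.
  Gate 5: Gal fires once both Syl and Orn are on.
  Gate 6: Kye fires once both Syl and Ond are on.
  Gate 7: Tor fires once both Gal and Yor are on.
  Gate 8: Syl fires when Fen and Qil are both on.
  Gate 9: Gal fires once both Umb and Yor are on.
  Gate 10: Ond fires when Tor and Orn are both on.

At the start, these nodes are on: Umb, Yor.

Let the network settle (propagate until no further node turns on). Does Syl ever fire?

Yes

Gate 9: Umb and Yor on → Gal on.
Gate 1: Gal and Yor on → Qil on.
Gate 7: Gal and Yor on → Tor on.
Tor and Gal are on, so Fen fires (Gate 3).
Fen and Qil are on, so Syl fires (Gate 8).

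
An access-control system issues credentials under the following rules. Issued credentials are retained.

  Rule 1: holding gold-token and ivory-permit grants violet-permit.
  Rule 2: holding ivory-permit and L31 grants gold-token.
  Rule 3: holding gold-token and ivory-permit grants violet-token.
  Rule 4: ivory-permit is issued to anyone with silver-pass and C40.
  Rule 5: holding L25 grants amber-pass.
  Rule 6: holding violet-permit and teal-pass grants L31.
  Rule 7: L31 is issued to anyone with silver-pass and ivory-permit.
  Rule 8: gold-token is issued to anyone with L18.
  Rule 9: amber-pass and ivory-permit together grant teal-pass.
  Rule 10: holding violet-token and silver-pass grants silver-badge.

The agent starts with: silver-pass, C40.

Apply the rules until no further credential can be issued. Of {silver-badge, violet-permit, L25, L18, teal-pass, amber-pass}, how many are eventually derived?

2

Holding silver-pass and C40 grants ivory-permit (Rule 4).
Holding silver-pass and ivory-permit grants L31 (Rule 7).
Holding ivory-permit and L31 grants gold-token (Rule 2).
Holding gold-token and ivory-permit grants violet-permit (Rule 1).
Holding gold-token and ivory-permit grants violet-token (Rule 3).
Holding violet-token and silver-pass grants silver-badge (Rule 10).
silver-badge: reached.
violet-permit: reached.
No rule produces L25, and it is not given.
No rule produces L18, and it is not given.
teal-pass would need amber-pass and ivory-permit (Rule 9), but amber-pass is never granted.
amber-pass would need L25 (Rule 5), but L25 is never granted.
Reached: silver-badge and violet-permit — 2 of the 6.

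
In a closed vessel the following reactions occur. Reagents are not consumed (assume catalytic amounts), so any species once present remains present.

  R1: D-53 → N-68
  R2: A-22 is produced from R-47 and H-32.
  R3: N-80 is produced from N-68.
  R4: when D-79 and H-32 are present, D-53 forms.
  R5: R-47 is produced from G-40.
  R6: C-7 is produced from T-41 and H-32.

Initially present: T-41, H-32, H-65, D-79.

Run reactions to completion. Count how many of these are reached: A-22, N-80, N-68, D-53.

3

D-79 and H-32 present → D-53 forms (R4).
D-53 present → N-68 forms (R1).
N-68 present → N-80 forms (R3).
A-22 would need R-47 and H-32 (R2), but R-47 never forms.
N-80: reached.
N-68: reached.
D-53: reached.
Reached: N-80, N-68, and D-53 — 3 of the 4.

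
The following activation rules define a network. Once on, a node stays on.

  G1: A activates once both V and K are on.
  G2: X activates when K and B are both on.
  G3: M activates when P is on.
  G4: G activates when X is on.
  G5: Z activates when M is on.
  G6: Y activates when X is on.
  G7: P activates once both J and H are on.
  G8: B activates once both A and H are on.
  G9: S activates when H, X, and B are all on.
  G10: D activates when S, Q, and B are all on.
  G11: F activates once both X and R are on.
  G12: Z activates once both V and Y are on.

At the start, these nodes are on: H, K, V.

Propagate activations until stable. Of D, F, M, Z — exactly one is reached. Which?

Z

V and K are on, so A activates (G1).
A and H are on, so B activates (G8).
K and B are on, so X activates (G2).
X is on, so Y activates (G6).
V and Y are on, so Z activates (G12).
M would need P (G3), but P never turns on. F would need X and R (G11), but R never turns on. D would need S, Q, and B (G10), but Q never turns on.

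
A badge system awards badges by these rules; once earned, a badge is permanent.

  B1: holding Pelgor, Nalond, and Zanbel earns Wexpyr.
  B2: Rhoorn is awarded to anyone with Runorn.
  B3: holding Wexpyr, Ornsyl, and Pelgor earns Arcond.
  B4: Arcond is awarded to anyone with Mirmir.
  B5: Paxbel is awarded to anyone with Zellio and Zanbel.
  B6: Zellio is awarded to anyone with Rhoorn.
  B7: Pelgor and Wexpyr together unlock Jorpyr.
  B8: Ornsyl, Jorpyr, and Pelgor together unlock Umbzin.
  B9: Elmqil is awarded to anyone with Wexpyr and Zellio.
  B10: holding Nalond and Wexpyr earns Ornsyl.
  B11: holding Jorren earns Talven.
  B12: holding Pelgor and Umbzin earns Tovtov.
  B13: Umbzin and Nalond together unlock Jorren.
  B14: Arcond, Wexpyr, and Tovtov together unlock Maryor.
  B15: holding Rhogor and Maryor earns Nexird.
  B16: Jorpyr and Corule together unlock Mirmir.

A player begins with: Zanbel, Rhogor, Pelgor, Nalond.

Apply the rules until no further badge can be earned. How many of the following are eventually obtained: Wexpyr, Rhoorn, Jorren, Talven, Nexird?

With Pelgor, Nalond, and Zanbel, Wexpyr is earned (B1).
With Nalond and Wexpyr, Ornsyl is earned (B10).
With Pelgor and Wexpyr, Jorpyr is earned (B7).
With Ornsyl, Jorpyr, and Pelgor, Umbzin is earned (B8).
With Wexpyr, Ornsyl, and Pelgor, Arcond is earned (B3).
With Umbzin and Nalond, Jorren is earned (B13).
With Pelgor and Umbzin, Tovtov is earned (B12).
With Jorren, Talven is earned (B11).
With Arcond, Wexpyr, and Tovtov, Maryor is earned (B14).
With Rhogor and Maryor, Nexird is earned (B15).
Wexpyr: reached.
Rhoorn would need Runorn (B2), but Runorn is never earned.
Jorren: reached.
Talven: reached.
Nexird: reached.
Reached: Wexpyr, Jorren, Talven, and Nexird — 4 of the 5.

4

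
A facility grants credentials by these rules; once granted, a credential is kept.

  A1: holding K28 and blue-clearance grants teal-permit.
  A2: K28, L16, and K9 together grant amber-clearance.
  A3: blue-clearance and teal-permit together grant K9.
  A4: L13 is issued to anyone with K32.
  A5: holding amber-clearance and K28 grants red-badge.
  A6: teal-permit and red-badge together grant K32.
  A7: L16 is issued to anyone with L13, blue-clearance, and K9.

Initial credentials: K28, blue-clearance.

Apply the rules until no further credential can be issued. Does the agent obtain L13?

L13 would need K32 (A4), but K32 is never granted.

No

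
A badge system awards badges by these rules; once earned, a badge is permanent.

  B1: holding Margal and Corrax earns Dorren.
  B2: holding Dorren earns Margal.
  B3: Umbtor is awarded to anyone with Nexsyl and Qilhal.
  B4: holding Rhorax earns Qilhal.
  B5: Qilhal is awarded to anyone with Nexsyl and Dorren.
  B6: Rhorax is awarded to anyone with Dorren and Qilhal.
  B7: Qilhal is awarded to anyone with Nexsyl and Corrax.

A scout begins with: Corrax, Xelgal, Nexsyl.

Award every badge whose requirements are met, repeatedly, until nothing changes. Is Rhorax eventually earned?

No

Rhorax would need Dorren and Qilhal (B6), but Dorren is never earned.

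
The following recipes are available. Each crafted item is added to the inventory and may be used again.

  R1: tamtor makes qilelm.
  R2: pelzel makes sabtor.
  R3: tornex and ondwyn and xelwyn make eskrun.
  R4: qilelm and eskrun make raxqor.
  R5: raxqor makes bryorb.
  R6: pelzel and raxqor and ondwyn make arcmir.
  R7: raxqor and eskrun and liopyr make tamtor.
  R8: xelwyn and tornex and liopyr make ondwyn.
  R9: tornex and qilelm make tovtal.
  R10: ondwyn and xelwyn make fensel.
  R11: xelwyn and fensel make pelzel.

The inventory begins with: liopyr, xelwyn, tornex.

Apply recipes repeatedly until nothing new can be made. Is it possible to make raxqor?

raxqor would need qilelm and eskrun (R4), but qilelm is never obtained.

No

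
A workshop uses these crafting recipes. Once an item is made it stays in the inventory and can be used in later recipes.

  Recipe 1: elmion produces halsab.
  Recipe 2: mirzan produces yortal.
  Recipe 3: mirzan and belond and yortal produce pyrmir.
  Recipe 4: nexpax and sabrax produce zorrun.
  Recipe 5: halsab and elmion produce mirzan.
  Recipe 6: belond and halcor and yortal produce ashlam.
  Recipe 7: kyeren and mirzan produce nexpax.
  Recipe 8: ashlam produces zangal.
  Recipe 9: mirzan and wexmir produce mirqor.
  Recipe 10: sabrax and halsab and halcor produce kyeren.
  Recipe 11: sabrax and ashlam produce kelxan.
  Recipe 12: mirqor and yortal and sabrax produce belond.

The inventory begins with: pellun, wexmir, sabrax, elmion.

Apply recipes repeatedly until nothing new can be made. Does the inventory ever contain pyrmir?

Yes

Using Recipe 1, elmion makes halsab.
halsab and elmion → mirzan (Recipe 5).
Using Recipe 9, mirzan and wexmir make mirqor.
Using Recipe 2, mirzan makes yortal.
mirqor and yortal and sabrax → belond (Recipe 12).
Using Recipe 3, mirzan, belond, and yortal make pyrmir.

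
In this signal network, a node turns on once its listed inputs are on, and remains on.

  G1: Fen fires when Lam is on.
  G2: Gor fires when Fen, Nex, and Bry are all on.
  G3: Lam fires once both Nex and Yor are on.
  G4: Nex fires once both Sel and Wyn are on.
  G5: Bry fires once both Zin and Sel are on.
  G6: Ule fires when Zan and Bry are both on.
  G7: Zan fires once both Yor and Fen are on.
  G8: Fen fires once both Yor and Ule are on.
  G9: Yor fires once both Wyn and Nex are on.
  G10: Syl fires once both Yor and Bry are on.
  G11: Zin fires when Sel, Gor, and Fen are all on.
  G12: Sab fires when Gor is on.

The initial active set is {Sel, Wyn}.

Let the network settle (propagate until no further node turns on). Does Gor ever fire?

Gor would need Fen, Nex, and Bry (G2), but Bry never turns on.

No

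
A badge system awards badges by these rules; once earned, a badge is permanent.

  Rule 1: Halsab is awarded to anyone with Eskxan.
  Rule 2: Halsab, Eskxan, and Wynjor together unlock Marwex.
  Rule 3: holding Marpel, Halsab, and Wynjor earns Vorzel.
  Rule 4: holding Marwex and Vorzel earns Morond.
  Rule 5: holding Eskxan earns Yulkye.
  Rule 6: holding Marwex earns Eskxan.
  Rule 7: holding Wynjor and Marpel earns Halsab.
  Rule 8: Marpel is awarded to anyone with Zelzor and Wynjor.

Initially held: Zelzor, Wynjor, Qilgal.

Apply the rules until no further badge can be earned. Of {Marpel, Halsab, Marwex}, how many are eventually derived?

2

With Zelzor and Wynjor, Marpel is earned (Rule 8).
With Wynjor and Marpel, Halsab is earned (Rule 7).
Marpel: reached.
Halsab: reached.
Marwex would need Halsab, Eskxan, and Wynjor (Rule 2), but Eskxan is never earned.
Reached: Marpel and Halsab — 2 of the 3.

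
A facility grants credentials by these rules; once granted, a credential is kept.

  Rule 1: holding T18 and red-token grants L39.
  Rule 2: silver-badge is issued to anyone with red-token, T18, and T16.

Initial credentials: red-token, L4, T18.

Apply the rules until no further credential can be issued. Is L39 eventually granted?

Yes

Holding T18 and red-token grants L39 (Rule 1).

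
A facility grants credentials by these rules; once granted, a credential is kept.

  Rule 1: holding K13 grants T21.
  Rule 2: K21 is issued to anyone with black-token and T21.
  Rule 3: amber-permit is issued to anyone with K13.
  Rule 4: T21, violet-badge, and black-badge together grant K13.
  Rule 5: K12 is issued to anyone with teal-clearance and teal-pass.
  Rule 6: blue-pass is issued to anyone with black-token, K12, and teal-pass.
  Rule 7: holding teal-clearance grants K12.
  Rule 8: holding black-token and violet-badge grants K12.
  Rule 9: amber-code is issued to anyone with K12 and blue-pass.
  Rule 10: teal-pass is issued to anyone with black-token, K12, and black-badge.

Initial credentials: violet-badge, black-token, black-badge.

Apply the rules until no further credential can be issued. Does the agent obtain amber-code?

Holding black-token and violet-badge grants K12 (Rule 8).
Holding black-token, K12, and black-badge grants teal-pass (Rule 10).
Holding black-token, K12, and teal-pass grants blue-pass (Rule 6).
Holding K12 and blue-pass grants amber-code (Rule 9).

Yes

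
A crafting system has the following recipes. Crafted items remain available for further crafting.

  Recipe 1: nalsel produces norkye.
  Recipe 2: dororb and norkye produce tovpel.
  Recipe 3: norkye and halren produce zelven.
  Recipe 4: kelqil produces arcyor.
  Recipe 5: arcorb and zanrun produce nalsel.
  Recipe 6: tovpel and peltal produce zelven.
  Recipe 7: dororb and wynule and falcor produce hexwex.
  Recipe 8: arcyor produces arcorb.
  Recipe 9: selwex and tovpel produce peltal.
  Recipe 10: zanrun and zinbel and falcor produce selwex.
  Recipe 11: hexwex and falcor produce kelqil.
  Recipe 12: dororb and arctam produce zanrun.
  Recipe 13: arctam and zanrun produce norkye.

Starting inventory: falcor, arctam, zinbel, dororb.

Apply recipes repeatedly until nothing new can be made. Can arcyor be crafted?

No

arcyor would need kelqil (Recipe 4), but kelqil is never obtained.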